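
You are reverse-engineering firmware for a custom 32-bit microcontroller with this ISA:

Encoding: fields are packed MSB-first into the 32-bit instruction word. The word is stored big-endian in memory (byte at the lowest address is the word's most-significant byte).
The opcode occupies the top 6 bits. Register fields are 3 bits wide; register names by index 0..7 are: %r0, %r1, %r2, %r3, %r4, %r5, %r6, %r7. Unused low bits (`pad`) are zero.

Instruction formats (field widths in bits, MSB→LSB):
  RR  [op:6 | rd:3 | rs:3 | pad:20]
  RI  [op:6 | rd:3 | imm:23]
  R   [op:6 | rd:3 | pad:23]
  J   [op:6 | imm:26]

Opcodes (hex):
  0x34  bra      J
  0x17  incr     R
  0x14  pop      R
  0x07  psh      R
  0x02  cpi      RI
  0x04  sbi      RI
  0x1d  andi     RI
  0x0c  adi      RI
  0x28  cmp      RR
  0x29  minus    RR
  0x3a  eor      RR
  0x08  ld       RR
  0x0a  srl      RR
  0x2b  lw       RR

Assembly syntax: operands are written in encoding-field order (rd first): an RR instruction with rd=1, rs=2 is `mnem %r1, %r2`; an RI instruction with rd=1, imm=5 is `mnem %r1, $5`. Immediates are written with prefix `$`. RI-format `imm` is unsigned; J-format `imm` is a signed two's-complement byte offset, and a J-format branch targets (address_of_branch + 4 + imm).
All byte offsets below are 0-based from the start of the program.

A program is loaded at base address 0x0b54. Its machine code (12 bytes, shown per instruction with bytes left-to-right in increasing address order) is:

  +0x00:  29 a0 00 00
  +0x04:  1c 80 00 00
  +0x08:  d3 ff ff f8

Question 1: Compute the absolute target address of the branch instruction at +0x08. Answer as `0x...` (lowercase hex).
[08] d3 ff ff f8 → 0xd3fffff8
  opcode bits[31:26]=0x34: bra/J
  [25:0] imm=67108856 (s26→-8) = $-8
  target = base 0x0b54 + off 0x08 + 4 + imm -8 = 0x0b58

0x0b58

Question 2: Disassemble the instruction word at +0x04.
+0x04: 1c 80 00 00 ⇒ word 0x1c800000 (big)
  opcode bits[31:26]=0x7: psh/R
  rd: (w>>23)&0x7=0x1 → %r1

psh %r1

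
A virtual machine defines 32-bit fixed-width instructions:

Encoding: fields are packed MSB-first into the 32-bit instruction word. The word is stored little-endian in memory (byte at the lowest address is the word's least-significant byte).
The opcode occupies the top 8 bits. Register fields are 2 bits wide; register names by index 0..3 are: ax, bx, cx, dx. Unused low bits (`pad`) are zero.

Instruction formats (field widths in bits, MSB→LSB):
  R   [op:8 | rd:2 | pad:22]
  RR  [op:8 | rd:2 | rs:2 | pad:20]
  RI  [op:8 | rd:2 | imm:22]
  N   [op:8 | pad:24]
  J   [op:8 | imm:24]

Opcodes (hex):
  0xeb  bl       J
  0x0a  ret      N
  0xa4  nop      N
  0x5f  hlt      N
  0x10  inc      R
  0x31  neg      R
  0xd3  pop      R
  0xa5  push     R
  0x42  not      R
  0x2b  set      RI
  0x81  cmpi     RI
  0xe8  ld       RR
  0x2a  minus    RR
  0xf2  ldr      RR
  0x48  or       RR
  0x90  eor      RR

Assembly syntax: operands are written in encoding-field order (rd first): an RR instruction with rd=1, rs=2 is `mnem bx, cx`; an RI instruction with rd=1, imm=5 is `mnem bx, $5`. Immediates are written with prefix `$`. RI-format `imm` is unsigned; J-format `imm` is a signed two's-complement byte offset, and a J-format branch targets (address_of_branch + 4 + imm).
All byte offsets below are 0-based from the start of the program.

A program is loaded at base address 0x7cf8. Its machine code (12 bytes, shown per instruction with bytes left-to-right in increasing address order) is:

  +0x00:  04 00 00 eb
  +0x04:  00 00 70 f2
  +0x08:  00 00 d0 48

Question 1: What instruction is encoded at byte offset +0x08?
+0x08: 00 00 d0 48 ⇒ word 0x48d00000 (little)
  top 8b → 0x48 → or [RR]
  rd: (w>>22)&0x3=0x3 → dx
  rs: (w>>20)&0x3=0x1 → bx

or dx, bx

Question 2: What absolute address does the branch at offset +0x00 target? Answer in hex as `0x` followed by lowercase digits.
0x7d00

[00] 04 00 00 eb → 0xeb000004
  op=0xeb000004>>24=0xeb ⇒ bl (J)
  [23:0] imm=4 = $4
  target = base 0x7cf8 + off 0x00 + 4 + imm 4 = 0x7d00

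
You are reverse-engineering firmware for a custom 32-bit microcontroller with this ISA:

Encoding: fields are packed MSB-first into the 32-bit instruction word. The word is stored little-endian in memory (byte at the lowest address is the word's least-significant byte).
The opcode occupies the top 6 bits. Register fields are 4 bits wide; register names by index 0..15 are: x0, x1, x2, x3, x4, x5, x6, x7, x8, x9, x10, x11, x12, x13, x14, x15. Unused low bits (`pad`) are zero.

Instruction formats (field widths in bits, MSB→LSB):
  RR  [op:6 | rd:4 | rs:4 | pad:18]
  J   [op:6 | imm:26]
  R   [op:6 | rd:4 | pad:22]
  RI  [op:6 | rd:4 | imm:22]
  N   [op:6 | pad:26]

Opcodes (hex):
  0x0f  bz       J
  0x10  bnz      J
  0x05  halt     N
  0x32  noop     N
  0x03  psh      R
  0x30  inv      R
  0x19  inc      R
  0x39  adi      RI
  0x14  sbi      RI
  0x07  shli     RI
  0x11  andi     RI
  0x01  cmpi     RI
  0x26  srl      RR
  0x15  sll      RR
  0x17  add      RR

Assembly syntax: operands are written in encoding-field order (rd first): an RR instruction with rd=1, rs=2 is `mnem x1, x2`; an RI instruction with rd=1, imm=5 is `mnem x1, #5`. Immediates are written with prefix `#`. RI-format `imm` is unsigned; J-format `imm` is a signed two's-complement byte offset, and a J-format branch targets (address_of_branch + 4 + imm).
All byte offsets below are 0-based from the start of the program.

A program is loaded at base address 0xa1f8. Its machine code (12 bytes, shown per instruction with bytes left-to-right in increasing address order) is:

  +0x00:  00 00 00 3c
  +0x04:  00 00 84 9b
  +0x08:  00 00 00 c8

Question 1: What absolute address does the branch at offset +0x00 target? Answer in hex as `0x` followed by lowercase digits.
+0x00: 00 00 00 3c ⇒ word 0x3c000000 (little)
  top 6b → 0xf → bz [J]
  imm@[25:0]=0x0 ⇒ #0
  target = base 0xa1f8 + off 0x00 + 4 + imm 0 = 0xa1fc

0xa1fc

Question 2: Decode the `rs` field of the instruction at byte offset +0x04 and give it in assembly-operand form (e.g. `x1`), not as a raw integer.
x1

@+04  little-endian(00 00 84 9b) = 0x9b840000
  opcode bits[31:26]=0x26: srl/RR
  [25:22] rd=14 = x14
  [21:18] rs=1 = x1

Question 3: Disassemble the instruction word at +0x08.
@+08  little-endian(00 00 00 c8) = 0xc8000000
  top 6b → 0x32 → noop [N]

noop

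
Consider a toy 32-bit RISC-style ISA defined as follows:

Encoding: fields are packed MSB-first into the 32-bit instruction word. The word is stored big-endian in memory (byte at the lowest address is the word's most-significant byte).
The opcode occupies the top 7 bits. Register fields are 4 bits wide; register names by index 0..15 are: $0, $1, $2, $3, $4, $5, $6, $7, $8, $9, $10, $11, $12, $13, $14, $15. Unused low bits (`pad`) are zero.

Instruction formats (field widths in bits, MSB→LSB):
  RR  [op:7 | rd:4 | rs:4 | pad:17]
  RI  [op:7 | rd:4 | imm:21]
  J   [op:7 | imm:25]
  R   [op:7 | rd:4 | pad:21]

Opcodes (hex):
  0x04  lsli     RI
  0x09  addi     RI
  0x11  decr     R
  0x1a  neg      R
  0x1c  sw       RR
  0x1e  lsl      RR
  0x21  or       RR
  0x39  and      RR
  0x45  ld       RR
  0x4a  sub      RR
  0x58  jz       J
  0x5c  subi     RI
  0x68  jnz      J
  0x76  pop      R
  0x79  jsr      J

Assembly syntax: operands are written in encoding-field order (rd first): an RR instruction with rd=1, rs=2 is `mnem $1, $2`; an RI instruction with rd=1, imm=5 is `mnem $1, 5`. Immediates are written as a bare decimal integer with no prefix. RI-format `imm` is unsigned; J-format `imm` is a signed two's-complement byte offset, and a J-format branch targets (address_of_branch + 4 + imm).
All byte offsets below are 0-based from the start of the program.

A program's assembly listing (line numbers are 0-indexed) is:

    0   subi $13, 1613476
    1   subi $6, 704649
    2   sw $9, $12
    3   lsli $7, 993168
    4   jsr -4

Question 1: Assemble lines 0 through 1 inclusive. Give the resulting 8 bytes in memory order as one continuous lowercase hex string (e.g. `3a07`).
b9b89ea4b8cac089

line 0 (subi): pack op=0x5c:7|rd=13:4|imm=1613476:21 = 0xb9b89ea4; big→ b9 b8 9e a4
line 1 (subi): pack op=0x5c:7|rd=6:4|imm=704649:21 = 0xb8cac089; big→ b8 ca c0 89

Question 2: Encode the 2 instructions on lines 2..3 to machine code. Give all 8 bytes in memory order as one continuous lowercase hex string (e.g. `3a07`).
3938000008ef2790

L2: sw op=0x1c:7|rd=9:4|rs=12:4|pad=0:17 ⇒ 0x39380000 ⇒ big 39 38 00 00
L3: lsli op=0x4:7|rd=7:4|imm=993168:21 ⇒ 0x08ef2790 ⇒ big 08 ef 27 90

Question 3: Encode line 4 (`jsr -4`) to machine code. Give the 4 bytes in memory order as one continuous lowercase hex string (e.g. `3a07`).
line 4 (jsr): pack op=0x79:7|imm=-4:25 = 0xf3fffffc; big→ f3 ff ff fc

f3fffffc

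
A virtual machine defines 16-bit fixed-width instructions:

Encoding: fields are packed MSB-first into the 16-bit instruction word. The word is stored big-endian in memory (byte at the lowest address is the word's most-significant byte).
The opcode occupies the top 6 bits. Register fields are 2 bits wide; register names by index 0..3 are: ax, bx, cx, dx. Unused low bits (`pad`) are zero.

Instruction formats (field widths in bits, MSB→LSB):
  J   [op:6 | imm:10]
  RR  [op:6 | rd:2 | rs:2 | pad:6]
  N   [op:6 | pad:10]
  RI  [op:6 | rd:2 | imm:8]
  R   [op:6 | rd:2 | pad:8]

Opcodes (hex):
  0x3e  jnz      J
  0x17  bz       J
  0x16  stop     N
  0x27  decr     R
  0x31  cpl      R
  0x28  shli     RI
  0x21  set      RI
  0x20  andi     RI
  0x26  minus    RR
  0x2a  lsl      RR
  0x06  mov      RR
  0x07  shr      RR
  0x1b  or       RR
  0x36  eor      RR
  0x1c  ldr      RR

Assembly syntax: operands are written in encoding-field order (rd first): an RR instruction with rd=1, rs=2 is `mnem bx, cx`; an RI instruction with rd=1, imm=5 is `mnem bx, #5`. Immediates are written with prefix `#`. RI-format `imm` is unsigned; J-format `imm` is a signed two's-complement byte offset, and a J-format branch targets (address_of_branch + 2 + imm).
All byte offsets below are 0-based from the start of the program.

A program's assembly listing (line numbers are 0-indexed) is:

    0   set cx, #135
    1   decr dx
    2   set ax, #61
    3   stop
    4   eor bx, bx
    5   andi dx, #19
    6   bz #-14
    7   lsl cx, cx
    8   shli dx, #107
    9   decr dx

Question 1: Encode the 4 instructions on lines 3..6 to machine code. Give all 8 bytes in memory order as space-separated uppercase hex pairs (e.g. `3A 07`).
3. stop fields op=0x16:6|pad=0:10 → word 5800h → 58 00
4. eor fields op=0x36:6|rd=1:2|rs=1:2|pad=0:6 → word d940h → d9 40
5. andi fields op=0x20:6|rd=3:2|imm=19:8 → word 8313h → 83 13
6. bz fields op=0x17:6|imm=-14:10 → word 5ff2h → 5f f2

58 00 D9 40 83 13 5F F2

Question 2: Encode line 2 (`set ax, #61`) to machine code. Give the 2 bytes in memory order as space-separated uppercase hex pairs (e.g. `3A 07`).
line 2 (set): pack op=0x21:6|rd=0:2|imm=61:8 = 0x843d; big→ 84 3d

84 3D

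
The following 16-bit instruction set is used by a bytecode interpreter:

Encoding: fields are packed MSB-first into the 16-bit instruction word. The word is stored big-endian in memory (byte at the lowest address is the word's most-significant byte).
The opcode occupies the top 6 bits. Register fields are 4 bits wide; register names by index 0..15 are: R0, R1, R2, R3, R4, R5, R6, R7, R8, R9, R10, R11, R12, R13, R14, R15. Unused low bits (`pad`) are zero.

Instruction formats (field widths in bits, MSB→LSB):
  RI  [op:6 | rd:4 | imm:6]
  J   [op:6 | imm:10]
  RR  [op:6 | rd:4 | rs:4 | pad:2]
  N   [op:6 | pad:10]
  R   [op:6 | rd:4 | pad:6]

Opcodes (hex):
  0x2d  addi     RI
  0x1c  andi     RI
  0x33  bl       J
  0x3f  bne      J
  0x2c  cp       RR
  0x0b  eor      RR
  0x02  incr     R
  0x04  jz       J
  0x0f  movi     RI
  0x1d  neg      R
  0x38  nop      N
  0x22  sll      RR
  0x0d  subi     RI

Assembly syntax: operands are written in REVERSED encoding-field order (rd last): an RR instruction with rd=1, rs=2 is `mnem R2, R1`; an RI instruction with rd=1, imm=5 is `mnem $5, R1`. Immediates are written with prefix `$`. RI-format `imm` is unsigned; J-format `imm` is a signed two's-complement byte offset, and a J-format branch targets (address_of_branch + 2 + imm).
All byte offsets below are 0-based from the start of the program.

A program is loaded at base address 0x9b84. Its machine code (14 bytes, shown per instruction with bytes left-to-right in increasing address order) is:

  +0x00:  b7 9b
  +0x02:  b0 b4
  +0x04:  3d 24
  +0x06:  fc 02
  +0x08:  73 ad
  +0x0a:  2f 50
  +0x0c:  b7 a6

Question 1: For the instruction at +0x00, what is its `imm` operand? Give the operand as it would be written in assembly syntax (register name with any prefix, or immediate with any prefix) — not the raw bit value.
$27

[00] b7 9b → 0xb79b
  top 6b → 0x2d → addi [RI]
  rd: (w>>6)&0xf=0xe → R14
  imm: (w>>0)&0x3f=0x1b → $27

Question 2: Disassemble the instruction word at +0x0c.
[0c] b7 a6 → 0xb7a6
  top 6b → 0x2d → addi [RI]
  rd: (w>>6)&0xf=0xe → R14
  imm: (w>>0)&0x3f=0x26 → $38

addi $38, R14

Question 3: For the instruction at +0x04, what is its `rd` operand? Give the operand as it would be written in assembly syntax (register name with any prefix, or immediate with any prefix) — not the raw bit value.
off 0x04: read 3d 24 as big → 0x3d24
  op=0x3d24>>10=0xf ⇒ movi (RI)
  [9:6] rd=4 = R4
  [5:0] imm=36 = $36

R4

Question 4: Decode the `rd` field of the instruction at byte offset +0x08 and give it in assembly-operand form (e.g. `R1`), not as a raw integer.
R14

off 0x08: read 73 ad as big → 0x73ad
  top 6b → 0x1c → andi [RI]
  [9:6] rd=14 = R14
  [5:0] imm=45 = $45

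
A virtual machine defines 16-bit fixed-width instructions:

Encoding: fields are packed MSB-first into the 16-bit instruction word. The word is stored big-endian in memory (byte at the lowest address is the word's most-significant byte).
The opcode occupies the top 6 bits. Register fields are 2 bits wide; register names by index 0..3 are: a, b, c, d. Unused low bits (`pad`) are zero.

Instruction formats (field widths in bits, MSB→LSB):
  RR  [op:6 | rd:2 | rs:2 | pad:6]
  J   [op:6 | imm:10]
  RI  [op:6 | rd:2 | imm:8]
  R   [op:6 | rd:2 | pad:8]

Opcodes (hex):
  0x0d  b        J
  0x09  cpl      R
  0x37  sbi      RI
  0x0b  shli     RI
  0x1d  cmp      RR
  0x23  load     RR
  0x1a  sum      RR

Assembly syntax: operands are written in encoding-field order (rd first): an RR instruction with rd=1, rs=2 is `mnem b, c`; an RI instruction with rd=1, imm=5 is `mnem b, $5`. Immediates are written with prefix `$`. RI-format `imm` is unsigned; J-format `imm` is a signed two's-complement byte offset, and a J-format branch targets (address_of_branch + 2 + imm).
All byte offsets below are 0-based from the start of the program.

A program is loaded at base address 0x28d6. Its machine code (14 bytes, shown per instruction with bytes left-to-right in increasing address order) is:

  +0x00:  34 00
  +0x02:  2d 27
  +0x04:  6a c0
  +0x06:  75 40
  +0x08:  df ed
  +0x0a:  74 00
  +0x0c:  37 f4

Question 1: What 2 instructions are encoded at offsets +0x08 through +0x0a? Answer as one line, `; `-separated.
sbi d, $237; cmp a, a

+0x08: df ed ⇒ word 0xdfed (big)
  op=0xdfed>>10=0x37 ⇒ sbi (RI)
  rd@[9:8]=0x3 ⇒ d
  imm@[7:0]=0xed ⇒ $237
+0x0a: 74 00 ⇒ word 0x7400 (big)
  op=0x7400>>10=0x1d ⇒ cmp (RR)
  rd@[9:8]=0x0 ⇒ a
  rs@[7:6]=0x0 ⇒ a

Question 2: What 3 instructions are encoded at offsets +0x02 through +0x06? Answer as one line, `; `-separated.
@+02  big-endian(2d 27) = 0x2d27
  top 6b → 0xb → shli [RI]
  rd@[9:8]=0x1 ⇒ b
  imm@[7:0]=0x27 ⇒ $39
@+04  big-endian(6a c0) = 0x6ac0
  top 6b → 0x1a → sum [RR]
  rd@[9:8]=0x2 ⇒ c
  rs@[7:6]=0x3 ⇒ d
@+06  big-endian(75 40) = 0x7540
  top 6b → 0x1d → cmp [RR]
  rd@[9:8]=0x1 ⇒ b
  rs@[7:6]=0x1 ⇒ b

shli b, $39; sum c, d; cmp b, b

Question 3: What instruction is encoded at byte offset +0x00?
[00] 34 00 → 0x3400
  top 6b → 0xd → b [J]
  imm: (w>>0)&0x3ff=0x0 → $0

b $0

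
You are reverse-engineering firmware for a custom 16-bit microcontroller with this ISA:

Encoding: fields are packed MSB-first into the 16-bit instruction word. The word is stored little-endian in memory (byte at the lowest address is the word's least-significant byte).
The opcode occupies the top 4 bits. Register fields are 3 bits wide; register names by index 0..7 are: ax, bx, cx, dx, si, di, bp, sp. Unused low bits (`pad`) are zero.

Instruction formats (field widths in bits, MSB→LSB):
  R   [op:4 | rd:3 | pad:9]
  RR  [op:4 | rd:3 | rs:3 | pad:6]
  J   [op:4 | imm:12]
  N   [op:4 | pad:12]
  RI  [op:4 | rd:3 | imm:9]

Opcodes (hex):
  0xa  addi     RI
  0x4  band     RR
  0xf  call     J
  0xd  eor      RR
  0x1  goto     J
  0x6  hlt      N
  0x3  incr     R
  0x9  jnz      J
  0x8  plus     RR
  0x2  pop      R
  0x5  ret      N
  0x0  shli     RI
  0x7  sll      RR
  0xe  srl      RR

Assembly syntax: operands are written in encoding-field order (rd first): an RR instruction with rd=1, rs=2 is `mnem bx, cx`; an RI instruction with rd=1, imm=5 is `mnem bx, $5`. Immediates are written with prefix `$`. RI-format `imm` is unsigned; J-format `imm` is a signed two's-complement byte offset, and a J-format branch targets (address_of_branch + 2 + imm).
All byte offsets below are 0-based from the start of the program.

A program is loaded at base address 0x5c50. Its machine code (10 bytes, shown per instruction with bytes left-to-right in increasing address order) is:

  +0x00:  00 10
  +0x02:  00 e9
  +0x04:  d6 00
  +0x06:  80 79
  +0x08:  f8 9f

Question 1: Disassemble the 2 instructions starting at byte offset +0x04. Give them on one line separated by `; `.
+0x04: d6 00 ⇒ word 0x00d6 (little)
  top 4b → 0x0 → shli [RI]
  rd: (w>>9)&0x7=0x0 → ax
  imm: (w>>0)&0x1ff=0xd6 → $214
+0x06: 80 79 ⇒ word 0x7980 (little)
  top 4b → 0x7 → sll [RR]
  rd: (w>>9)&0x7=0x4 → si
  rs: (w>>6)&0x7=0x6 → bp

shli ax, $214; sll si, bp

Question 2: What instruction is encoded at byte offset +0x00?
goto $0

+0x00: 00 10 ⇒ word 0x1000 (little)
  opcode bits[15:12]=0x1: goto/J
  [11:0] imm=0 = $0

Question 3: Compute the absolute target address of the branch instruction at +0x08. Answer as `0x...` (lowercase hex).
+0x08: f8 9f ⇒ word 0x9ff8 (little)
  op=0x9ff8>>12=0x9 ⇒ jnz (J)
  imm@[11:0]=0xff8 (s12→-8) ⇒ $-8
  target = base 0x5c50 + off 0x08 + 2 + imm -8 = 0x5c52

0x5c52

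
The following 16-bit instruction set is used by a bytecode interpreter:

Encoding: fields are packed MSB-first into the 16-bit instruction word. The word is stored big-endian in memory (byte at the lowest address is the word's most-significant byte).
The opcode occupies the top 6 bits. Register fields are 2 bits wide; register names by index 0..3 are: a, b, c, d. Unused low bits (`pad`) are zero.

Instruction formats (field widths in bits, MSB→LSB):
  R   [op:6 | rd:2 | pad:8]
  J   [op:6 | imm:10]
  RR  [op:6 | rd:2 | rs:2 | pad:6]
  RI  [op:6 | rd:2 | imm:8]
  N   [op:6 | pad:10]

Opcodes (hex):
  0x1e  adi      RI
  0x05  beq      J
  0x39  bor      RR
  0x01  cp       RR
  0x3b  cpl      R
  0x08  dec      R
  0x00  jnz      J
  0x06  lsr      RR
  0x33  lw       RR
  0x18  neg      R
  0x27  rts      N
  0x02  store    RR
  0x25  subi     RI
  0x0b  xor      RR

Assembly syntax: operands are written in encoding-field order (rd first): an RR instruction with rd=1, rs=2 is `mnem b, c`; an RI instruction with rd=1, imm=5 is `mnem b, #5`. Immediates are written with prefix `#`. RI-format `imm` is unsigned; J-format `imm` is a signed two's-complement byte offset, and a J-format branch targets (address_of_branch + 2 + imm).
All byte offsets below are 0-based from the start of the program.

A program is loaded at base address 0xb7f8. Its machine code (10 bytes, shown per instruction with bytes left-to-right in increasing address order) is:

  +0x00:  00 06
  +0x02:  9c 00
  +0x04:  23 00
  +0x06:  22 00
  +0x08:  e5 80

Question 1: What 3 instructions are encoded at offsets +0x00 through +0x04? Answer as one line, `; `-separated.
off 0x00: read 00 06 as big → 0x0006
  op=0x0006>>10=0x0 ⇒ jnz (J)
  [9:0] imm=6 = #6
off 0x02: read 9c 00 as big → 0x9c00
  op=0x9c00>>10=0x27 ⇒ rts (N)
off 0x04: read 23 00 as big → 0x2300
  op=0x2300>>10=0x8 ⇒ dec (R)
  [9:8] rd=3 = d

jnz #6; rts; dec d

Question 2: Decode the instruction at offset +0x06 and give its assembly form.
dec c

[06] 22 00 → 0x2200
  op=0x2200>>10=0x8 ⇒ dec (R)
  rd: (w>>8)&0x3=0x2 → c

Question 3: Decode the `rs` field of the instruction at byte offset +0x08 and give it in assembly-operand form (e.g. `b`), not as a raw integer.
[08] e5 80 → 0xe580
  top 6b → 0x39 → bor [RR]
  [9:8] rd=1 = b
  [7:6] rs=2 = c

c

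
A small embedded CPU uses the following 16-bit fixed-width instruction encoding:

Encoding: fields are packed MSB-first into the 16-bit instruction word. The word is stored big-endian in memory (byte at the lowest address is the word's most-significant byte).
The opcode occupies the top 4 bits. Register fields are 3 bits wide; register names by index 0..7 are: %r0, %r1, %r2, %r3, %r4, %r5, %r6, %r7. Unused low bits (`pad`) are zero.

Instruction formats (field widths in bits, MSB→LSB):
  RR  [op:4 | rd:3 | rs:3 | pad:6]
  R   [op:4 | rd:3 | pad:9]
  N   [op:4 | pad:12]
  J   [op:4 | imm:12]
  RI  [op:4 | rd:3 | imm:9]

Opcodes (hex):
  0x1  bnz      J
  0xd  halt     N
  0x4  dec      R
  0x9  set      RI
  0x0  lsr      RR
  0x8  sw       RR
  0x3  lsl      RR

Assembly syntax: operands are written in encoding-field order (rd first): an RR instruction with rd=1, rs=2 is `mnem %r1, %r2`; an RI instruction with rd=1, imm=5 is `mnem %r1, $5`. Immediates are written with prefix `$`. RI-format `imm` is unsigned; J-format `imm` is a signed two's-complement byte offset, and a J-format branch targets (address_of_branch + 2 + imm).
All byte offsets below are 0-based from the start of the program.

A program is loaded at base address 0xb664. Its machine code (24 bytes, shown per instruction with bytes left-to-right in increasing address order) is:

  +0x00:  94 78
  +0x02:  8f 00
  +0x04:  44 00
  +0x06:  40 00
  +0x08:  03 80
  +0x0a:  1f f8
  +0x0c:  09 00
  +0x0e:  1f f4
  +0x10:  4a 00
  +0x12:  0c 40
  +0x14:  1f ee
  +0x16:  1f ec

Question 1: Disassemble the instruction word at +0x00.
off 0x00: read 94 78 as big → 0x9478
  op=0x9478>>12=0x9 ⇒ set (RI)
  rd@[11:9]=0x2 ⇒ %r2
  imm@[8:0]=0x78 ⇒ $120

set %r2, $120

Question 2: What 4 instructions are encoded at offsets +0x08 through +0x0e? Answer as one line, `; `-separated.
lsr %r1, %r6; bnz $-8; lsr %r4, %r4; bnz $-12

[08] 03 80 → 0x0380
  top 4b → 0x0 → lsr [RR]
  [11:9] rd=1 = %r1
  [8:6] rs=6 = %r6
[0a] 1f f8 → 0x1ff8
  top 4b → 0x1 → bnz [J]
  [11:0] imm=4088 (s12→-8) = $-8
[0c] 09 00 → 0x0900
  top 4b → 0x0 → lsr [RR]
  [11:9] rd=4 = %r4
  [8:6] rs=4 = %r4
[0e] 1f f4 → 0x1ff4
  top 4b → 0x1 → bnz [J]
  [11:0] imm=4084 (s12→-12) = $-12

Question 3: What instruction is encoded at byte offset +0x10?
dec %r5

+0x10: 4a 00 ⇒ word 0x4a00 (big)
  opcode bits[15:12]=0x4: dec/R
  rd@[11:9]=0x5 ⇒ %r5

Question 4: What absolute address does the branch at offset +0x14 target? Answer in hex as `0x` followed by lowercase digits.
+0x14: 1f ee ⇒ word 0x1fee (big)
  op=0x1fee>>12=0x1 ⇒ bnz (J)
  [11:0] imm=4078 (s12→-18) = $-18
  target = base 0xb664 + off 0x14 + 2 + imm -18 = 0xb668

0xb668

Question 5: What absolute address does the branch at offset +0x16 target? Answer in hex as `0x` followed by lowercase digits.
+0x16: 1f ec ⇒ word 0x1fec (big)
  top 4b → 0x1 → bnz [J]
  [11:0] imm=4076 (s12→-20) = $-20
  target = base 0xb664 + off 0x16 + 2 + imm -20 = 0xb668

0xb668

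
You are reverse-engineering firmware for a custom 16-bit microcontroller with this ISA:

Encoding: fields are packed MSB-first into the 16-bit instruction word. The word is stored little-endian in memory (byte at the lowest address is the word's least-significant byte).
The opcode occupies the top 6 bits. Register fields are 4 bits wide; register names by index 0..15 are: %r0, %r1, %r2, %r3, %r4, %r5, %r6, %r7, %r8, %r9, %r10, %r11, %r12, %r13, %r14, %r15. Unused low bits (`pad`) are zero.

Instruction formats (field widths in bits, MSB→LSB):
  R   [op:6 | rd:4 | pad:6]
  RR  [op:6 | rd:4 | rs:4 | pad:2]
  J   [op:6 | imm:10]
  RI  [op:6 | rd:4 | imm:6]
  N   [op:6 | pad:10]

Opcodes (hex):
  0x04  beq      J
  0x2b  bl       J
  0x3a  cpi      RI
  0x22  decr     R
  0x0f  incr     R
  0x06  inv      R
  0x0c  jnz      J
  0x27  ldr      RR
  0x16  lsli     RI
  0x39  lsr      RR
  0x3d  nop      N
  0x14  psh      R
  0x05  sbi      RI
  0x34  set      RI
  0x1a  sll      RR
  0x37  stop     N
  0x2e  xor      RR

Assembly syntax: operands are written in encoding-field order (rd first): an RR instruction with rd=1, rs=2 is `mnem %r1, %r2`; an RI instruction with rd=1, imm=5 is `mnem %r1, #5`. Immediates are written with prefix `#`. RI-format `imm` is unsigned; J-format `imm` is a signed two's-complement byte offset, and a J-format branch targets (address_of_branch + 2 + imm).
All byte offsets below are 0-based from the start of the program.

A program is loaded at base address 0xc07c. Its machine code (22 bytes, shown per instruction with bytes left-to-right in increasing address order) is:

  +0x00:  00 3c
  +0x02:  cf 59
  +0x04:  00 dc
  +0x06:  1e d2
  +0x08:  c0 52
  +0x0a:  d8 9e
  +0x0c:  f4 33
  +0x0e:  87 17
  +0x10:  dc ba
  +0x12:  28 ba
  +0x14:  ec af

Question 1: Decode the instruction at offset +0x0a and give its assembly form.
ldr %r11, %r6

+0x0a: d8 9e ⇒ word 0x9ed8 (little)
  op=0x9ed8>>10=0x27 ⇒ ldr (RR)
  rd@[9:6]=0xb ⇒ %r11
  rs@[5:2]=0x6 ⇒ %r6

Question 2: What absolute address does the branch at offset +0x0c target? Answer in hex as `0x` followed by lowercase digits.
0xc07e

@+0c  little-endian(f4 33) = 0x33f4
  opcode bits[15:10]=0xc: jnz/J
  [9:0] imm=1012 (s10→-12) = #-12
  target = base 0xc07c + off 0x0c + 2 + imm -12 = 0xc07e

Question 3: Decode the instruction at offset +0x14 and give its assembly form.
bl #-20

@+14  little-endian(ec af) = 0xafec
  top 6b → 0x2b → bl [J]
  imm@[9:0]=0x3ec (s10→-20) ⇒ #-20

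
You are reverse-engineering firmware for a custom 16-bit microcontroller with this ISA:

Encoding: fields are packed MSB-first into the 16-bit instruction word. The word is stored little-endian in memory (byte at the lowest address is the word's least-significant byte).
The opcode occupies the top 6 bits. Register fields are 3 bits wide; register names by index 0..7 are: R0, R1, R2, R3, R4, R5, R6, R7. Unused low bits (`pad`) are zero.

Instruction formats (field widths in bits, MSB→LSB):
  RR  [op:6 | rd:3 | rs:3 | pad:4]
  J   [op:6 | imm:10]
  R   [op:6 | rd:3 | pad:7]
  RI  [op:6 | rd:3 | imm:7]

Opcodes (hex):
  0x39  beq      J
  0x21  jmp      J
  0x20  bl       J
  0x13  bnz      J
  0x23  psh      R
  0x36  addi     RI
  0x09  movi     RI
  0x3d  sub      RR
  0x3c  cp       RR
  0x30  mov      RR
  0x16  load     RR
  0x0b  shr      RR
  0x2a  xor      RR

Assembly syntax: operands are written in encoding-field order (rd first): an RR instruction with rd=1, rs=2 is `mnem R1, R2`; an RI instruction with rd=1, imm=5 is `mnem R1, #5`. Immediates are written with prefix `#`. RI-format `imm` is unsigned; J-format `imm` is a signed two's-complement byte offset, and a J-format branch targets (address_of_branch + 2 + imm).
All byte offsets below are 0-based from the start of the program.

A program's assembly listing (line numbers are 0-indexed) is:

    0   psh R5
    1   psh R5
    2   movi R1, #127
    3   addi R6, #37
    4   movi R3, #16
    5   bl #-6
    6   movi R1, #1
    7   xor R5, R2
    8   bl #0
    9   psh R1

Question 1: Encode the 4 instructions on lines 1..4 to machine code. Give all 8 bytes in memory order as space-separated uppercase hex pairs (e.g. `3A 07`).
80 8E FF 24 25 DB 90 25

L1: psh op=0x23:6|rd=5:3|pad=0:7 ⇒ 0x8e80 ⇒ little 80 8e
L2: movi op=0x9:6|rd=1:3|imm=127:7 ⇒ 0x24ff ⇒ little ff 24
L3: addi op=0x36:6|rd=6:3|imm=37:7 ⇒ 0xdb25 ⇒ little 25 db
L4: movi op=0x9:6|rd=3:3|imm=16:7 ⇒ 0x2590 ⇒ little 90 25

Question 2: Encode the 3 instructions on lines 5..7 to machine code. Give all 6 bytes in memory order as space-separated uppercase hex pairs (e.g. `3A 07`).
FA 83 81 24 A0 AA

5. bl fields op=0x20:6|imm=-6:10 → word 83fah → fa 83
6. movi fields op=0x9:6|rd=1:3|imm=1:7 → word 2481h → 81 24
7. xor fields op=0x2a:6|rd=5:3|rs=2:3|pad=0:4 → word aaa0h → a0 aa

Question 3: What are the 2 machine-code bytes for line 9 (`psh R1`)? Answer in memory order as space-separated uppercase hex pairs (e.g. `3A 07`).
L9: psh op=0x23:6|rd=1:3|pad=0:7 ⇒ 0x8c80 ⇒ little 80 8c

80 8C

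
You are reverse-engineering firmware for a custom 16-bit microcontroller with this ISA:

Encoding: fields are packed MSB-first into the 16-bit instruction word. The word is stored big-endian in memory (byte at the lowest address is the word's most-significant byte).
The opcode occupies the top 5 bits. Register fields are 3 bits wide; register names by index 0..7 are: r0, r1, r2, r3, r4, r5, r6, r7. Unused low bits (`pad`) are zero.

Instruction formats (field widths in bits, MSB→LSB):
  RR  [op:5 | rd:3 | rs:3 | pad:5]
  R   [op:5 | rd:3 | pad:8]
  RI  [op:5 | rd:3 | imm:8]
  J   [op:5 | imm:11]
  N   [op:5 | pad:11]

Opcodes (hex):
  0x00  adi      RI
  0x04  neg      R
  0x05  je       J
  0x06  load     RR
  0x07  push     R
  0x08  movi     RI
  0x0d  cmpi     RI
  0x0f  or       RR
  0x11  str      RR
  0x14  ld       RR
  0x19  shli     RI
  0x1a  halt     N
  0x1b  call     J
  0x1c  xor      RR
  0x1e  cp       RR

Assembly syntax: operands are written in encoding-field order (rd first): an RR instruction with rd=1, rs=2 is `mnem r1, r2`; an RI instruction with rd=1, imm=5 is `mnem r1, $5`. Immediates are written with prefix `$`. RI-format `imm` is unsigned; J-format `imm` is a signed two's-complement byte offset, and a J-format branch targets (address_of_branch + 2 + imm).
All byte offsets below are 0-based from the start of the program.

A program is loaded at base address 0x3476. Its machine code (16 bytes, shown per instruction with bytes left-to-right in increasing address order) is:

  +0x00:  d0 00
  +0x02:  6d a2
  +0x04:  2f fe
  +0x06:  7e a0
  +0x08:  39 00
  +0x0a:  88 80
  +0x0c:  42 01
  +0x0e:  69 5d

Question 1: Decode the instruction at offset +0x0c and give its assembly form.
movi r2, $1

@+0c  big-endian(42 01) = 0x4201
  op=0x4201>>11=0x8 ⇒ movi (RI)
  rd@[10:8]=0x2 ⇒ r2
  imm@[7:0]=0x1 ⇒ $1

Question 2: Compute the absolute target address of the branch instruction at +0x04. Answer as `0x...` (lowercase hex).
off 0x04: read 2f fe as big → 0x2ffe
  opcode bits[15:11]=0x5: je/J
  [10:0] imm=2046 (s11→-2) = $-2
  target = base 0x3476 + off 0x04 + 2 + imm -2 = 0x347a

0x347a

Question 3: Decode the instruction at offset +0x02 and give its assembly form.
@+02  big-endian(6d a2) = 0x6da2
  top 5b → 0xd → cmpi [RI]
  rd@[10:8]=0x5 ⇒ r5
  imm@[7:0]=0xa2 ⇒ $162

cmpi r5, $162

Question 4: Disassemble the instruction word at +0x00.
halt

@+00  big-endian(d0 00) = 0xd000
  top 5b → 0x1a → halt [N]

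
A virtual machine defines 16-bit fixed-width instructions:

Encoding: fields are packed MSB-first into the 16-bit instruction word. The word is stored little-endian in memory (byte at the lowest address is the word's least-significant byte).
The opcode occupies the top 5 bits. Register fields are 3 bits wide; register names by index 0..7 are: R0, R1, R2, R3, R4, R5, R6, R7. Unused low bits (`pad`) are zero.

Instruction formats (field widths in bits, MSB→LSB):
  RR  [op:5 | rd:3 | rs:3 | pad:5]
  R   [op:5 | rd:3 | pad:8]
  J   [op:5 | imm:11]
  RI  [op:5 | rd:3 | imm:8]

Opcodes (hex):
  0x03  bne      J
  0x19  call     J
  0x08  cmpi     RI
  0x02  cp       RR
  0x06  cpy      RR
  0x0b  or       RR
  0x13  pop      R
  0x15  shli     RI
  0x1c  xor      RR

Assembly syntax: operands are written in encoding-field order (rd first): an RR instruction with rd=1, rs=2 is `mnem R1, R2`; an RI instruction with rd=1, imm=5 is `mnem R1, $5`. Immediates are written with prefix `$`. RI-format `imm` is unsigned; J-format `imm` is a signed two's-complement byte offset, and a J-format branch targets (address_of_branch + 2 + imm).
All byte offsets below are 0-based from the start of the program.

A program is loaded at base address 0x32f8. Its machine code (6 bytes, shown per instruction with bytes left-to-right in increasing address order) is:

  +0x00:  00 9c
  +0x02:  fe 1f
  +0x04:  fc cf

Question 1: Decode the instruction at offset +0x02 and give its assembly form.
@+02  little-endian(fe 1f) = 0x1ffe
  opcode bits[15:11]=0x3: bne/J
  imm: (w>>0)&0x7ff=0x7fe (s11→-2) → $-2

bne $-2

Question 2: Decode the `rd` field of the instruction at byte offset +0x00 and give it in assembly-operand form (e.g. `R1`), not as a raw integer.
R4

[00] 00 9c → 0x9c00
  top 5b → 0x13 → pop [R]
  rd@[10:8]=0x4 ⇒ R4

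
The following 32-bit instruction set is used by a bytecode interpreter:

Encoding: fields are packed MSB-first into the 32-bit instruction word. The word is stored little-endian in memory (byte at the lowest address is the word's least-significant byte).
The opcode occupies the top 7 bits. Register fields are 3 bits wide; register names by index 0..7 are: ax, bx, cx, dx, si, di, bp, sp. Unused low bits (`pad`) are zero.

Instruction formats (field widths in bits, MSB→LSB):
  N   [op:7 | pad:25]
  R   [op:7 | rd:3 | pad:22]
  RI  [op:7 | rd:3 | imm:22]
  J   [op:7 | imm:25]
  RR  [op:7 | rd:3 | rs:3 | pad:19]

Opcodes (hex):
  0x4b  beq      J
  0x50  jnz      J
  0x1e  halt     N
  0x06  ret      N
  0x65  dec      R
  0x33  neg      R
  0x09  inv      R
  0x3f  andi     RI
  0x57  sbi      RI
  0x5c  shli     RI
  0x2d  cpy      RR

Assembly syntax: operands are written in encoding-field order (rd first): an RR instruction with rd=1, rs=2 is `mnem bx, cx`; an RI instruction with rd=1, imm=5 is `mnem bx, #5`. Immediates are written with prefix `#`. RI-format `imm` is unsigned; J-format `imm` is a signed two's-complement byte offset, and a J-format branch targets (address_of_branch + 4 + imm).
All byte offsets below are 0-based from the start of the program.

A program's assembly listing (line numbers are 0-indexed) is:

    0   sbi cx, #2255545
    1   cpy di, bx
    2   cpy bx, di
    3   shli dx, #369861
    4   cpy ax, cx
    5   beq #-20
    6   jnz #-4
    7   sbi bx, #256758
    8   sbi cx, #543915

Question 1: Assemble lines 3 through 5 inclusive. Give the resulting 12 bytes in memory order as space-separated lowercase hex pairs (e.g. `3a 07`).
L3: shli op=0x5c:7|rd=3:3|imm=369861:22 ⇒ 0xb8c5a4c5 ⇒ little c5 a4 c5 b8
L4: cpy op=0x2d:7|rd=0:3|rs=2:3|pad=0:19 ⇒ 0x5a100000 ⇒ little 00 00 10 5a
L5: beq op=0x4b:7|imm=-20:25 ⇒ 0x97ffffec ⇒ little ec ff ff 97

c5 a4 c5 b8 00 00 10 5a ec ff ff 97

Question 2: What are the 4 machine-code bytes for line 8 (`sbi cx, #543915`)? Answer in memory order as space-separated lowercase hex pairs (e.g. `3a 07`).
8. sbi fields op=0x57:7|rd=2:3|imm=543915:22 → word ae884cabh → ab 4c 88 ae

ab 4c 88 ae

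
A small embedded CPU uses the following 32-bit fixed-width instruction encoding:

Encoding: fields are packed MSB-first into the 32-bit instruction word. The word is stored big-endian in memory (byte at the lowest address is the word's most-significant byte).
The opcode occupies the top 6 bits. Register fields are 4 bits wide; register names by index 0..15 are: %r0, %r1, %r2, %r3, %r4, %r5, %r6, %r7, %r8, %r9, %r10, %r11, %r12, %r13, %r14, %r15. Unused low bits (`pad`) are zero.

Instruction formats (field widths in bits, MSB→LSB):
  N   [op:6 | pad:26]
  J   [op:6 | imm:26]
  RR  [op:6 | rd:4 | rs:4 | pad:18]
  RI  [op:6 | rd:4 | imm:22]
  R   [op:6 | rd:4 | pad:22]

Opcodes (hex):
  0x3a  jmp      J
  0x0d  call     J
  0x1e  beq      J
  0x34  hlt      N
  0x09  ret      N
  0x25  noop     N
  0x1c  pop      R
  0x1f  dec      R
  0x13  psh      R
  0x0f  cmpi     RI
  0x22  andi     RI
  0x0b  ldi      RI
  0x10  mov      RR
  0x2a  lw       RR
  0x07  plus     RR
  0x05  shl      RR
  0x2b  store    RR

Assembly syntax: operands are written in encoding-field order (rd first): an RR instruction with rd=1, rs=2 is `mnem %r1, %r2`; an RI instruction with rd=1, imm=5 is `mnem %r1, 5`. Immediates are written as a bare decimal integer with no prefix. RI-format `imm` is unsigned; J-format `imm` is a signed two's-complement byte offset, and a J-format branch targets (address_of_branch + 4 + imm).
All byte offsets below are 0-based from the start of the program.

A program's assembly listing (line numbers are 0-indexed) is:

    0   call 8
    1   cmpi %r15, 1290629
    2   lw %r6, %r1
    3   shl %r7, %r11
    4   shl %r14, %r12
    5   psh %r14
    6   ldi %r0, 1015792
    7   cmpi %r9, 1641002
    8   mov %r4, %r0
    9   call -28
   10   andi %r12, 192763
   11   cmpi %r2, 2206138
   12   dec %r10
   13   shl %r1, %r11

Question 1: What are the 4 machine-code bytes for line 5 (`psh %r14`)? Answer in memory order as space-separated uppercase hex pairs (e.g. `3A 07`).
5. psh fields op=0x13:6|rd=14:4|pad=0:22 → word 4f800000h → 4f 80 00 00

4F 80 00 00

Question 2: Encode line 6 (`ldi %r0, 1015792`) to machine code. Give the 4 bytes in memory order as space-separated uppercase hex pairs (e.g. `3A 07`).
2C 0F 7F F0

L6: ldi op=0xb:6|rd=0:4|imm=1015792:22 ⇒ 0x2c0f7ff0 ⇒ big 2c 0f 7f f0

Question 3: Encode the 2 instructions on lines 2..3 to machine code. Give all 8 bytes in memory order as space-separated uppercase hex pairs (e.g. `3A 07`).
L2: lw op=0x2a:6|rd=6:4|rs=1:4|pad=0:18 ⇒ 0xa9840000 ⇒ big a9 84 00 00
L3: shl op=0x5:6|rd=7:4|rs=11:4|pad=0:18 ⇒ 0x15ec0000 ⇒ big 15 ec 00 00

A9 84 00 00 15 EC 00 00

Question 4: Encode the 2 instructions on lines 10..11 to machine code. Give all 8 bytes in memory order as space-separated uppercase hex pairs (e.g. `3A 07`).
line 10 (andi): pack op=0x22:6|rd=12:4|imm=192763:22 = 0x8b02f0fb; big→ 8b 02 f0 fb
line 11 (cmpi): pack op=0xf:6|rd=2:4|imm=2206138:22 = 0x3ca1a9ba; big→ 3c a1 a9 ba

8B 02 F0 FB 3C A1 A9 BA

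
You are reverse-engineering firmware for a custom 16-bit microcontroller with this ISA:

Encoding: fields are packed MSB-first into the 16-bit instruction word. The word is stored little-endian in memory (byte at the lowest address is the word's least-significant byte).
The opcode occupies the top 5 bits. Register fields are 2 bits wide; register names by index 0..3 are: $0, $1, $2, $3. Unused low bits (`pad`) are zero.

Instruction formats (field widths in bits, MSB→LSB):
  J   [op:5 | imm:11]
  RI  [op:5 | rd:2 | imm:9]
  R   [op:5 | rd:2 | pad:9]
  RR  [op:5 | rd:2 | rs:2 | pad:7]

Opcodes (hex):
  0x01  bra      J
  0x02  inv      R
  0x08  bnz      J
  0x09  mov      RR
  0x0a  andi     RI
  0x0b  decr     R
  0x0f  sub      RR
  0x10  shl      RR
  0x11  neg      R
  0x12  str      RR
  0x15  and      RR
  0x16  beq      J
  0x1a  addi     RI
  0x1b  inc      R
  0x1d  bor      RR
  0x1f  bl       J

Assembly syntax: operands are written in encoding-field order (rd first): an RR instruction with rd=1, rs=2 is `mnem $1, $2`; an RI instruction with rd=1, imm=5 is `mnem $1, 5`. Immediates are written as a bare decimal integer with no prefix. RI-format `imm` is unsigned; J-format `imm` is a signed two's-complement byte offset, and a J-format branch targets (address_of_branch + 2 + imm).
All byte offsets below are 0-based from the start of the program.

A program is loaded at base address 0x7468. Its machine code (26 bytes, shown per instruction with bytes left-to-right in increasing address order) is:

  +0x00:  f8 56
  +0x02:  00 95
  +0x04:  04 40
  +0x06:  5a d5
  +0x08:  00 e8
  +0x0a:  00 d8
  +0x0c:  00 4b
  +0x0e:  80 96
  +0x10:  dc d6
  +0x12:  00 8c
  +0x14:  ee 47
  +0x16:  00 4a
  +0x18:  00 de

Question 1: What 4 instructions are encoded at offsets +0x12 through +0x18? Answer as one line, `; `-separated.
+0x12: 00 8c ⇒ word 0x8c00 (little)
  opcode bits[15:11]=0x11: neg/R
  [10:9] rd=2 = $2
+0x14: ee 47 ⇒ word 0x47ee (little)
  opcode bits[15:11]=0x8: bnz/J
  [10:0] imm=2030 (s11→-18) = -18
+0x16: 00 4a ⇒ word 0x4a00 (little)
  opcode bits[15:11]=0x9: mov/RR
  [10:9] rd=1 = $1
  [8:7] rs=0 = $0
+0x18: 00 de ⇒ word 0xde00 (little)
  opcode bits[15:11]=0x1b: inc/R
  [10:9] rd=3 = $3

neg $2; bnz -18; mov $1, $0; inc $3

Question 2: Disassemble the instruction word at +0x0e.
off 0x0e: read 80 96 as little → 0x9680
  top 5b → 0x12 → str [RR]
  rd@[10:9]=0x3 ⇒ $3
  rs@[8:7]=0x1 ⇒ $1

str $3, $1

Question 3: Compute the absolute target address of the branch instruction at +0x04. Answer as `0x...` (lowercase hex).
+0x04: 04 40 ⇒ word 0x4004 (little)
  top 5b → 0x8 → bnz [J]
  [10:0] imm=4 = 4
  target = base 0x7468 + off 0x04 + 2 + imm 4 = 0x7472

0x7472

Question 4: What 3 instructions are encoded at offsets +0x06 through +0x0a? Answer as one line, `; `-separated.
addi $2, 346; bor $0, $0; inc $0

+0x06: 5a d5 ⇒ word 0xd55a (little)
  opcode bits[15:11]=0x1a: addi/RI
  rd: (w>>9)&0x3=0x2 → $2
  imm: (w>>0)&0x1ff=0x15a → 346
+0x08: 00 e8 ⇒ word 0xe800 (little)
  opcode bits[15:11]=0x1d: bor/RR
  rd: (w>>9)&0x3=0x0 → $0
  rs: (w>>7)&0x3=0x0 → $0
+0x0a: 00 d8 ⇒ word 0xd800 (little)
  opcode bits[15:11]=0x1b: inc/R
  rd: (w>>9)&0x3=0x0 → $0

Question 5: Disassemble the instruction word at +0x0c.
mov $1, $2

+0x0c: 00 4b ⇒ word 0x4b00 (little)
  op=0x4b00>>11=0x9 ⇒ mov (RR)
  [10:9] rd=1 = $1
  [8:7] rs=2 = $2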